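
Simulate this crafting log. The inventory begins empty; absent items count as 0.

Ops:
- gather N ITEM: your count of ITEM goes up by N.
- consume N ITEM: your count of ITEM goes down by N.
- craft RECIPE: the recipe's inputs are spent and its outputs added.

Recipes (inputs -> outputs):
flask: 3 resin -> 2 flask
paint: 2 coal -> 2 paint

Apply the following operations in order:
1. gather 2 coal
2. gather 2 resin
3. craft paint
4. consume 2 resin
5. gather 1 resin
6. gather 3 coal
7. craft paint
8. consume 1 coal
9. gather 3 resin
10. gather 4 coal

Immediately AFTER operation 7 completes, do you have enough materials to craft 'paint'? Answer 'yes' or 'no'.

Answer: no

Derivation:
After 1 (gather 2 coal): coal=2
After 2 (gather 2 resin): coal=2 resin=2
After 3 (craft paint): paint=2 resin=2
After 4 (consume 2 resin): paint=2
After 5 (gather 1 resin): paint=2 resin=1
After 6 (gather 3 coal): coal=3 paint=2 resin=1
After 7 (craft paint): coal=1 paint=4 resin=1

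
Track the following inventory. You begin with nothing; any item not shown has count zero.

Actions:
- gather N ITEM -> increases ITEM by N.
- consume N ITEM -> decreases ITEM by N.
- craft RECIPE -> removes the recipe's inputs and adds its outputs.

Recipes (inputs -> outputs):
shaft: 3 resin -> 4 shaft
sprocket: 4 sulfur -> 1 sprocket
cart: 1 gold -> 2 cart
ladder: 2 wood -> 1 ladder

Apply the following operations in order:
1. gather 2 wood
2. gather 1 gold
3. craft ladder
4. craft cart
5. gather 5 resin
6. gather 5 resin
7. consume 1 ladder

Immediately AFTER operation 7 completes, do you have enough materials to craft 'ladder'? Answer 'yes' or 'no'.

Answer: no

Derivation:
After 1 (gather 2 wood): wood=2
After 2 (gather 1 gold): gold=1 wood=2
After 3 (craft ladder): gold=1 ladder=1
After 4 (craft cart): cart=2 ladder=1
After 5 (gather 5 resin): cart=2 ladder=1 resin=5
After 6 (gather 5 resin): cart=2 ladder=1 resin=10
After 7 (consume 1 ladder): cart=2 resin=10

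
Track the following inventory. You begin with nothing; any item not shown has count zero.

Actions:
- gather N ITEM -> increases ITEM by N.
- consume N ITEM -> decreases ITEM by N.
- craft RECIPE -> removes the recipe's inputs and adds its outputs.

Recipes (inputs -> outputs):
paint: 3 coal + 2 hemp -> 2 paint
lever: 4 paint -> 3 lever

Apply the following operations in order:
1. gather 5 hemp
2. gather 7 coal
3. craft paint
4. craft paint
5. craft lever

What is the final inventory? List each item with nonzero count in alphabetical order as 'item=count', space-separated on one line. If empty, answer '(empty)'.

After 1 (gather 5 hemp): hemp=5
After 2 (gather 7 coal): coal=7 hemp=5
After 3 (craft paint): coal=4 hemp=3 paint=2
After 4 (craft paint): coal=1 hemp=1 paint=4
After 5 (craft lever): coal=1 hemp=1 lever=3

Answer: coal=1 hemp=1 lever=3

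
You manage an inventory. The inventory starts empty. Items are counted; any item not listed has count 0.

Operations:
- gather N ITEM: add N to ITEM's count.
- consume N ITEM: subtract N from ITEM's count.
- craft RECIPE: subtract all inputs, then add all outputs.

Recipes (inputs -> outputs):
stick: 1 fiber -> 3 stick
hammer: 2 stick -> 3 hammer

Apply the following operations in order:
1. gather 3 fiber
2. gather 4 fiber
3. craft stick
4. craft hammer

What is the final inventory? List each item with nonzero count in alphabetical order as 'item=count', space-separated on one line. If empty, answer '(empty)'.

Answer: fiber=6 hammer=3 stick=1

Derivation:
After 1 (gather 3 fiber): fiber=3
After 2 (gather 4 fiber): fiber=7
After 3 (craft stick): fiber=6 stick=3
After 4 (craft hammer): fiber=6 hammer=3 stick=1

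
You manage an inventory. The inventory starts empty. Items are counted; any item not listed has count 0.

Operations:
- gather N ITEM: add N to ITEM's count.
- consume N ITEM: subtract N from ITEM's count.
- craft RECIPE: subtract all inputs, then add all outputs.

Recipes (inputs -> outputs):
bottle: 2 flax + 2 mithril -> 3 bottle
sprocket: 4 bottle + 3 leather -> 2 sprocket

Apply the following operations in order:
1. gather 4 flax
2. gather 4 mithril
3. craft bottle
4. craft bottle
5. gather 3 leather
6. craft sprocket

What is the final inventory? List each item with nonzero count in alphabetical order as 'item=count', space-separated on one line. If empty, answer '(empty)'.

Answer: bottle=2 sprocket=2

Derivation:
After 1 (gather 4 flax): flax=4
After 2 (gather 4 mithril): flax=4 mithril=4
After 3 (craft bottle): bottle=3 flax=2 mithril=2
After 4 (craft bottle): bottle=6
After 5 (gather 3 leather): bottle=6 leather=3
After 6 (craft sprocket): bottle=2 sprocket=2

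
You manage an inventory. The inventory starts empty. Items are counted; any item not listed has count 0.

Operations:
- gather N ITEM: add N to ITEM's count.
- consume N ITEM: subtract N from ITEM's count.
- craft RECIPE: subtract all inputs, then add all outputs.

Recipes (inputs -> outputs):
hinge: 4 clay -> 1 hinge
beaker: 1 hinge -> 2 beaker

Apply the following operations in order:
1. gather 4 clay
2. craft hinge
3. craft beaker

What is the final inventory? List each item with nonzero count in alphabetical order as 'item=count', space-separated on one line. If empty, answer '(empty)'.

Answer: beaker=2

Derivation:
After 1 (gather 4 clay): clay=4
After 2 (craft hinge): hinge=1
After 3 (craft beaker): beaker=2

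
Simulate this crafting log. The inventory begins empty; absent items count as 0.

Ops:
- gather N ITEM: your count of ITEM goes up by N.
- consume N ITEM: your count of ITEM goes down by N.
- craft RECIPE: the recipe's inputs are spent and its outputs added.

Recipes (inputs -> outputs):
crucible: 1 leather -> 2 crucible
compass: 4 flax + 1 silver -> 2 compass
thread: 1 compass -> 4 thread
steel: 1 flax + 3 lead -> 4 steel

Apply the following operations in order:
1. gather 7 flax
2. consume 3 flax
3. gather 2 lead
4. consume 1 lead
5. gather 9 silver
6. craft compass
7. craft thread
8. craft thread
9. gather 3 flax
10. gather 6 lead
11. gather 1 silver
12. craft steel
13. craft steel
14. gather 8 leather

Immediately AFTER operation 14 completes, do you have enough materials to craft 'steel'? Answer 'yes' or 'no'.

After 1 (gather 7 flax): flax=7
After 2 (consume 3 flax): flax=4
After 3 (gather 2 lead): flax=4 lead=2
After 4 (consume 1 lead): flax=4 lead=1
After 5 (gather 9 silver): flax=4 lead=1 silver=9
After 6 (craft compass): compass=2 lead=1 silver=8
After 7 (craft thread): compass=1 lead=1 silver=8 thread=4
After 8 (craft thread): lead=1 silver=8 thread=8
After 9 (gather 3 flax): flax=3 lead=1 silver=8 thread=8
After 10 (gather 6 lead): flax=3 lead=7 silver=8 thread=8
After 11 (gather 1 silver): flax=3 lead=7 silver=9 thread=8
After 12 (craft steel): flax=2 lead=4 silver=9 steel=4 thread=8
After 13 (craft steel): flax=1 lead=1 silver=9 steel=8 thread=8
After 14 (gather 8 leather): flax=1 lead=1 leather=8 silver=9 steel=8 thread=8

Answer: no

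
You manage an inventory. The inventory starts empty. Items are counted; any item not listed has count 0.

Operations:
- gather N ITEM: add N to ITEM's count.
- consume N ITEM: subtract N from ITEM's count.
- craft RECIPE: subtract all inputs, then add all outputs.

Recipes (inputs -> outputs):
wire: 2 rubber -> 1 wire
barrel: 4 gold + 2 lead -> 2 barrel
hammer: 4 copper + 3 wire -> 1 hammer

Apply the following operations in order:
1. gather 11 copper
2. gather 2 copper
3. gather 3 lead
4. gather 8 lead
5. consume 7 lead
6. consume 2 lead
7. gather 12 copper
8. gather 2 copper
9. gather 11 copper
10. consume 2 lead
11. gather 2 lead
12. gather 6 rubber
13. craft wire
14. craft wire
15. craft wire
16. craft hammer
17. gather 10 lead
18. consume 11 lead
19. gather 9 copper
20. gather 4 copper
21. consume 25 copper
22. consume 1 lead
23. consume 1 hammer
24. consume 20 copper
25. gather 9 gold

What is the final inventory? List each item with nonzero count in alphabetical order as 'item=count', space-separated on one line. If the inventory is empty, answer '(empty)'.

After 1 (gather 11 copper): copper=11
After 2 (gather 2 copper): copper=13
After 3 (gather 3 lead): copper=13 lead=3
After 4 (gather 8 lead): copper=13 lead=11
After 5 (consume 7 lead): copper=13 lead=4
After 6 (consume 2 lead): copper=13 lead=2
After 7 (gather 12 copper): copper=25 lead=2
After 8 (gather 2 copper): copper=27 lead=2
After 9 (gather 11 copper): copper=38 lead=2
After 10 (consume 2 lead): copper=38
After 11 (gather 2 lead): copper=38 lead=2
After 12 (gather 6 rubber): copper=38 lead=2 rubber=6
After 13 (craft wire): copper=38 lead=2 rubber=4 wire=1
After 14 (craft wire): copper=38 lead=2 rubber=2 wire=2
After 15 (craft wire): copper=38 lead=2 wire=3
After 16 (craft hammer): copper=34 hammer=1 lead=2
After 17 (gather 10 lead): copper=34 hammer=1 lead=12
After 18 (consume 11 lead): copper=34 hammer=1 lead=1
After 19 (gather 9 copper): copper=43 hammer=1 lead=1
After 20 (gather 4 copper): copper=47 hammer=1 lead=1
After 21 (consume 25 copper): copper=22 hammer=1 lead=1
After 22 (consume 1 lead): copper=22 hammer=1
After 23 (consume 1 hammer): copper=22
After 24 (consume 20 copper): copper=2
After 25 (gather 9 gold): copper=2 gold=9

Answer: copper=2 gold=9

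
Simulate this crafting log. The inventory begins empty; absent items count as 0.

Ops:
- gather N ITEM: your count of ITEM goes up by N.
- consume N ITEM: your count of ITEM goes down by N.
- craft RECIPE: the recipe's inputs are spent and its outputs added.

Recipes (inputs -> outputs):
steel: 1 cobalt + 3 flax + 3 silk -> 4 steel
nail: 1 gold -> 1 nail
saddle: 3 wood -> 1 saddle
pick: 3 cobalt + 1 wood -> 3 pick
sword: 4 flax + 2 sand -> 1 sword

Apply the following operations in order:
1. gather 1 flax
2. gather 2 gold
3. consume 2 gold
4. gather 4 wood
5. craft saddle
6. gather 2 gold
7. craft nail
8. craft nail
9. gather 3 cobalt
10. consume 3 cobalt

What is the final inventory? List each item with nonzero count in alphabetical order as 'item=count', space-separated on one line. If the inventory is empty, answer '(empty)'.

After 1 (gather 1 flax): flax=1
After 2 (gather 2 gold): flax=1 gold=2
After 3 (consume 2 gold): flax=1
After 4 (gather 4 wood): flax=1 wood=4
After 5 (craft saddle): flax=1 saddle=1 wood=1
After 6 (gather 2 gold): flax=1 gold=2 saddle=1 wood=1
After 7 (craft nail): flax=1 gold=1 nail=1 saddle=1 wood=1
After 8 (craft nail): flax=1 nail=2 saddle=1 wood=1
After 9 (gather 3 cobalt): cobalt=3 flax=1 nail=2 saddle=1 wood=1
After 10 (consume 3 cobalt): flax=1 nail=2 saddle=1 wood=1

Answer: flax=1 nail=2 saddle=1 wood=1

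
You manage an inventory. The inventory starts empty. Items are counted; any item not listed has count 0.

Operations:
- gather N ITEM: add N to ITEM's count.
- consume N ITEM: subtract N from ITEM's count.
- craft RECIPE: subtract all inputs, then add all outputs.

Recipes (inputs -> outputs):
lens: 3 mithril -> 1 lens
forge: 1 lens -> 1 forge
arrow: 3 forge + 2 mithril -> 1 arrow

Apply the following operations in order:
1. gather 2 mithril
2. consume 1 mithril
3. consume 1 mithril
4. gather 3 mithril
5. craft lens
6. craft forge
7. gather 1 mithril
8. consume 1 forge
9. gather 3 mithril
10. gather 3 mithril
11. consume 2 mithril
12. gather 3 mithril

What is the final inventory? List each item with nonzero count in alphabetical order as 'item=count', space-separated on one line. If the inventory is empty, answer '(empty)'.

After 1 (gather 2 mithril): mithril=2
After 2 (consume 1 mithril): mithril=1
After 3 (consume 1 mithril): (empty)
After 4 (gather 3 mithril): mithril=3
After 5 (craft lens): lens=1
After 6 (craft forge): forge=1
After 7 (gather 1 mithril): forge=1 mithril=1
After 8 (consume 1 forge): mithril=1
After 9 (gather 3 mithril): mithril=4
After 10 (gather 3 mithril): mithril=7
After 11 (consume 2 mithril): mithril=5
After 12 (gather 3 mithril): mithril=8

Answer: mithril=8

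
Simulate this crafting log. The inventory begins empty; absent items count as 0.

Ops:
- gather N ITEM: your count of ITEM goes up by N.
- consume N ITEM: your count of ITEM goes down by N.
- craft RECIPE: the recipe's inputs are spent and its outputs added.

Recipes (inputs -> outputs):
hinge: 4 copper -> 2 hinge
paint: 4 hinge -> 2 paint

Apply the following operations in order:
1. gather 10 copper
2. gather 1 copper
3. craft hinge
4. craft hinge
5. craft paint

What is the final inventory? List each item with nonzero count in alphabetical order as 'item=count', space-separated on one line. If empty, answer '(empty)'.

After 1 (gather 10 copper): copper=10
After 2 (gather 1 copper): copper=11
After 3 (craft hinge): copper=7 hinge=2
After 4 (craft hinge): copper=3 hinge=4
After 5 (craft paint): copper=3 paint=2

Answer: copper=3 paint=2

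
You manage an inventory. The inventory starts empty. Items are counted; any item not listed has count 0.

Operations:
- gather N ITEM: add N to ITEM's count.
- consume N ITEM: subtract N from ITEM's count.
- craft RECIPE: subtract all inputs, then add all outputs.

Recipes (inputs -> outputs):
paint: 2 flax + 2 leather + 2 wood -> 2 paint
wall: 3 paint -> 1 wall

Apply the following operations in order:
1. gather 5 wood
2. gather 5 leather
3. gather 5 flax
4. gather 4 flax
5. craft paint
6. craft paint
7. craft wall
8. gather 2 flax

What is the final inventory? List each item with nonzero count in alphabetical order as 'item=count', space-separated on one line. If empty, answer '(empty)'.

After 1 (gather 5 wood): wood=5
After 2 (gather 5 leather): leather=5 wood=5
After 3 (gather 5 flax): flax=5 leather=5 wood=5
After 4 (gather 4 flax): flax=9 leather=5 wood=5
After 5 (craft paint): flax=7 leather=3 paint=2 wood=3
After 6 (craft paint): flax=5 leather=1 paint=4 wood=1
After 7 (craft wall): flax=5 leather=1 paint=1 wall=1 wood=1
After 8 (gather 2 flax): flax=7 leather=1 paint=1 wall=1 wood=1

Answer: flax=7 leather=1 paint=1 wall=1 wood=1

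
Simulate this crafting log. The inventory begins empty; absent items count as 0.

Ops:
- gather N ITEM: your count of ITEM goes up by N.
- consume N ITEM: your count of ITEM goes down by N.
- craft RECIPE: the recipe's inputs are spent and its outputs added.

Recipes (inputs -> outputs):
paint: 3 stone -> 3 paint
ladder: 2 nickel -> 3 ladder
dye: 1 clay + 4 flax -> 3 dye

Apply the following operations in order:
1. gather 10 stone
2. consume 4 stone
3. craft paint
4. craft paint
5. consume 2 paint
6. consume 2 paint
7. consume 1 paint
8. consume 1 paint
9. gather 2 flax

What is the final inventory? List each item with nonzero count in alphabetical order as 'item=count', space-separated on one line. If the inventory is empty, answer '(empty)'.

Answer: flax=2

Derivation:
After 1 (gather 10 stone): stone=10
After 2 (consume 4 stone): stone=6
After 3 (craft paint): paint=3 stone=3
After 4 (craft paint): paint=6
After 5 (consume 2 paint): paint=4
After 6 (consume 2 paint): paint=2
After 7 (consume 1 paint): paint=1
After 8 (consume 1 paint): (empty)
After 9 (gather 2 flax): flax=2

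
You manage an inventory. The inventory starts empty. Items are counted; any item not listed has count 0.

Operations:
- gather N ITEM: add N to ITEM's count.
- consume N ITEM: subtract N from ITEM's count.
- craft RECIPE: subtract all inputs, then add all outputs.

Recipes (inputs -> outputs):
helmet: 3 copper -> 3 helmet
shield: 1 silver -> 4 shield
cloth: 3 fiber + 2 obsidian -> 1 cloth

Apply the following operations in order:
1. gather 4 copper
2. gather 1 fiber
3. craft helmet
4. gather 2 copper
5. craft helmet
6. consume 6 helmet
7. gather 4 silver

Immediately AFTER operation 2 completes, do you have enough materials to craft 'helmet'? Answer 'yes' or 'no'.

Answer: yes

Derivation:
After 1 (gather 4 copper): copper=4
After 2 (gather 1 fiber): copper=4 fiber=1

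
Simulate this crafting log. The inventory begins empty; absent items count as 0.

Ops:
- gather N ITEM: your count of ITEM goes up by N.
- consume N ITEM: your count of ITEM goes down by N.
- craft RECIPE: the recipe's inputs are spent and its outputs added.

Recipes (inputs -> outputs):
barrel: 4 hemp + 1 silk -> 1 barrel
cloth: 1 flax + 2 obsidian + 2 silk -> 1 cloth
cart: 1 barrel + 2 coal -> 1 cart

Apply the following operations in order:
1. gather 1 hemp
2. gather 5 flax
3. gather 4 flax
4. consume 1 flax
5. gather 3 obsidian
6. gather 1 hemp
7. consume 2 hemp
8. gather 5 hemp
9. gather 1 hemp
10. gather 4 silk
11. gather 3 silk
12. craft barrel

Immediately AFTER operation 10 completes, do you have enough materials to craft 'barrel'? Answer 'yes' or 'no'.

After 1 (gather 1 hemp): hemp=1
After 2 (gather 5 flax): flax=5 hemp=1
After 3 (gather 4 flax): flax=9 hemp=1
After 4 (consume 1 flax): flax=8 hemp=1
After 5 (gather 3 obsidian): flax=8 hemp=1 obsidian=3
After 6 (gather 1 hemp): flax=8 hemp=2 obsidian=3
After 7 (consume 2 hemp): flax=8 obsidian=3
After 8 (gather 5 hemp): flax=8 hemp=5 obsidian=3
After 9 (gather 1 hemp): flax=8 hemp=6 obsidian=3
After 10 (gather 4 silk): flax=8 hemp=6 obsidian=3 silk=4

Answer: yes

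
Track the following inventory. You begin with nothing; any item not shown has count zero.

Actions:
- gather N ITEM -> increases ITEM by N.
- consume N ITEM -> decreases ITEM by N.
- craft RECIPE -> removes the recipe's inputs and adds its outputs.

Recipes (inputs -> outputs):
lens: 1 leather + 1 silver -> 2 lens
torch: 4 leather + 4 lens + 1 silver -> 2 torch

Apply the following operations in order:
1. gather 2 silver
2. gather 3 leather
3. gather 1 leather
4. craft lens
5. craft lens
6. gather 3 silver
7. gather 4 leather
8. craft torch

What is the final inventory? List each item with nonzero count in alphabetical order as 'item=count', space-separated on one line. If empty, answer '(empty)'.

After 1 (gather 2 silver): silver=2
After 2 (gather 3 leather): leather=3 silver=2
After 3 (gather 1 leather): leather=4 silver=2
After 4 (craft lens): leather=3 lens=2 silver=1
After 5 (craft lens): leather=2 lens=4
After 6 (gather 3 silver): leather=2 lens=4 silver=3
After 7 (gather 4 leather): leather=6 lens=4 silver=3
After 8 (craft torch): leather=2 silver=2 torch=2

Answer: leather=2 silver=2 torch=2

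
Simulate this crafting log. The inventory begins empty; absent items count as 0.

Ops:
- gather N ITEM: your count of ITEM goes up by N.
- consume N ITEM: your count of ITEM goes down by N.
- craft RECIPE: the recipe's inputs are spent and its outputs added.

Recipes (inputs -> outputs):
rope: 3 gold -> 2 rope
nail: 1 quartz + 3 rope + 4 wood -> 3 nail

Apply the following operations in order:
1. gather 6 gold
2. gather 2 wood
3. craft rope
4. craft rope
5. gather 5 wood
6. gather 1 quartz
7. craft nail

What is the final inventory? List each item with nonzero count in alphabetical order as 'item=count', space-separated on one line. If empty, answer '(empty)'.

After 1 (gather 6 gold): gold=6
After 2 (gather 2 wood): gold=6 wood=2
After 3 (craft rope): gold=3 rope=2 wood=2
After 4 (craft rope): rope=4 wood=2
After 5 (gather 5 wood): rope=4 wood=7
After 6 (gather 1 quartz): quartz=1 rope=4 wood=7
After 7 (craft nail): nail=3 rope=1 wood=3

Answer: nail=3 rope=1 wood=3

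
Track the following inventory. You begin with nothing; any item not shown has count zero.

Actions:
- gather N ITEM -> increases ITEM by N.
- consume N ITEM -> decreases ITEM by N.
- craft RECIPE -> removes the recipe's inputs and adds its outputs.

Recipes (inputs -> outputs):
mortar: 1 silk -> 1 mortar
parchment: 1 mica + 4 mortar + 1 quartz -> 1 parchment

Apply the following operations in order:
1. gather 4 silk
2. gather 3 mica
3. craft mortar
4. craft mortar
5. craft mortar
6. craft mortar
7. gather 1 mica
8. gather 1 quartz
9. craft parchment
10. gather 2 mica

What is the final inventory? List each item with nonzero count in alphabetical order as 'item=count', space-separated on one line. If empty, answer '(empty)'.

After 1 (gather 4 silk): silk=4
After 2 (gather 3 mica): mica=3 silk=4
After 3 (craft mortar): mica=3 mortar=1 silk=3
After 4 (craft mortar): mica=3 mortar=2 silk=2
After 5 (craft mortar): mica=3 mortar=3 silk=1
After 6 (craft mortar): mica=3 mortar=4
After 7 (gather 1 mica): mica=4 mortar=4
After 8 (gather 1 quartz): mica=4 mortar=4 quartz=1
After 9 (craft parchment): mica=3 parchment=1
After 10 (gather 2 mica): mica=5 parchment=1

Answer: mica=5 parchment=1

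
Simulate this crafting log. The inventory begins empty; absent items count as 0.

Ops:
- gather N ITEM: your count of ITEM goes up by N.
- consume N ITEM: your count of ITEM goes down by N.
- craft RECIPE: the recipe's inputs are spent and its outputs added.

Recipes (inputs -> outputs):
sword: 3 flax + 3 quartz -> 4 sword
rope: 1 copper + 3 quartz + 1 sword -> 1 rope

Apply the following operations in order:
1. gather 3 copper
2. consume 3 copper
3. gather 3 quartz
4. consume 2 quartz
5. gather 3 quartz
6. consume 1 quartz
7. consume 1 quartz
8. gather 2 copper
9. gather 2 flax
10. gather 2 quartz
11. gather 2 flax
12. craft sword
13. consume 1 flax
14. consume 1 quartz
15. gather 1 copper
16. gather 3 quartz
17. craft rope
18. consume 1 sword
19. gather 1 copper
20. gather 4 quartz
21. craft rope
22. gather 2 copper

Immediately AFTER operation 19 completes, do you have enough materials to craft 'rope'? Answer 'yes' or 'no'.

Answer: no

Derivation:
After 1 (gather 3 copper): copper=3
After 2 (consume 3 copper): (empty)
After 3 (gather 3 quartz): quartz=3
After 4 (consume 2 quartz): quartz=1
After 5 (gather 3 quartz): quartz=4
After 6 (consume 1 quartz): quartz=3
After 7 (consume 1 quartz): quartz=2
After 8 (gather 2 copper): copper=2 quartz=2
After 9 (gather 2 flax): copper=2 flax=2 quartz=2
After 10 (gather 2 quartz): copper=2 flax=2 quartz=4
After 11 (gather 2 flax): copper=2 flax=4 quartz=4
After 12 (craft sword): copper=2 flax=1 quartz=1 sword=4
After 13 (consume 1 flax): copper=2 quartz=1 sword=4
After 14 (consume 1 quartz): copper=2 sword=4
After 15 (gather 1 copper): copper=3 sword=4
After 16 (gather 3 quartz): copper=3 quartz=3 sword=4
After 17 (craft rope): copper=2 rope=1 sword=3
After 18 (consume 1 sword): copper=2 rope=1 sword=2
After 19 (gather 1 copper): copper=3 rope=1 sword=2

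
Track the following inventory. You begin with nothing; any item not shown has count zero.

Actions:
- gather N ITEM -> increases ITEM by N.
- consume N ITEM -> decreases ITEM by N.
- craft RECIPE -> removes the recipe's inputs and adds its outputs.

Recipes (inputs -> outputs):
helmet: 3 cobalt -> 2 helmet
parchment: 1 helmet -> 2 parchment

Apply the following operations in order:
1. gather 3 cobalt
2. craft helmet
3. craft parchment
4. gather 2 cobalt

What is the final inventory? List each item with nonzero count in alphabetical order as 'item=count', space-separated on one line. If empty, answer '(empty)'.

After 1 (gather 3 cobalt): cobalt=3
After 2 (craft helmet): helmet=2
After 3 (craft parchment): helmet=1 parchment=2
After 4 (gather 2 cobalt): cobalt=2 helmet=1 parchment=2

Answer: cobalt=2 helmet=1 parchment=2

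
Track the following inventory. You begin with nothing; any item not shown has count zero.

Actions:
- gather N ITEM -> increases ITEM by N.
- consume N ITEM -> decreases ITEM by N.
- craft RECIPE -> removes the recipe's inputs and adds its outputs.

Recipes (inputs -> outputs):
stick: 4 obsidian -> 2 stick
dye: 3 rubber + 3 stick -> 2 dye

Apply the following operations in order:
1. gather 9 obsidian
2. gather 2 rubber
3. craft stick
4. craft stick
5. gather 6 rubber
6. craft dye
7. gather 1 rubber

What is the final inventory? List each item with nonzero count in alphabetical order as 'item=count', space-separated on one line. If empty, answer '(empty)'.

After 1 (gather 9 obsidian): obsidian=9
After 2 (gather 2 rubber): obsidian=9 rubber=2
After 3 (craft stick): obsidian=5 rubber=2 stick=2
After 4 (craft stick): obsidian=1 rubber=2 stick=4
After 5 (gather 6 rubber): obsidian=1 rubber=8 stick=4
After 6 (craft dye): dye=2 obsidian=1 rubber=5 stick=1
After 7 (gather 1 rubber): dye=2 obsidian=1 rubber=6 stick=1

Answer: dye=2 obsidian=1 rubber=6 stick=1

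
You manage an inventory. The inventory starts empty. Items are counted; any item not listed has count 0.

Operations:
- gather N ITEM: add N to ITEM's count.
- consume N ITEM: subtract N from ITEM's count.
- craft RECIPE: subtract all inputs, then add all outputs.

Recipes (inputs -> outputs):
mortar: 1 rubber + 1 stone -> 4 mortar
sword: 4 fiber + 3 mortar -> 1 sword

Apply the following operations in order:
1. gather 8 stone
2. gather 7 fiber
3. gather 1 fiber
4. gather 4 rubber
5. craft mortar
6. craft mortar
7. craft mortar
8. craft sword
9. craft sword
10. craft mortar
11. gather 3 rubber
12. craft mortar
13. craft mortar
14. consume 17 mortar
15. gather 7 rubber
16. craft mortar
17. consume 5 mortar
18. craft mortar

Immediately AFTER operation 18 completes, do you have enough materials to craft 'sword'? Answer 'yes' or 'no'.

After 1 (gather 8 stone): stone=8
After 2 (gather 7 fiber): fiber=7 stone=8
After 3 (gather 1 fiber): fiber=8 stone=8
After 4 (gather 4 rubber): fiber=8 rubber=4 stone=8
After 5 (craft mortar): fiber=8 mortar=4 rubber=3 stone=7
After 6 (craft mortar): fiber=8 mortar=8 rubber=2 stone=6
After 7 (craft mortar): fiber=8 mortar=12 rubber=1 stone=5
After 8 (craft sword): fiber=4 mortar=9 rubber=1 stone=5 sword=1
After 9 (craft sword): mortar=6 rubber=1 stone=5 sword=2
After 10 (craft mortar): mortar=10 stone=4 sword=2
After 11 (gather 3 rubber): mortar=10 rubber=3 stone=4 sword=2
After 12 (craft mortar): mortar=14 rubber=2 stone=3 sword=2
After 13 (craft mortar): mortar=18 rubber=1 stone=2 sword=2
After 14 (consume 17 mortar): mortar=1 rubber=1 stone=2 sword=2
After 15 (gather 7 rubber): mortar=1 rubber=8 stone=2 sword=2
After 16 (craft mortar): mortar=5 rubber=7 stone=1 sword=2
After 17 (consume 5 mortar): rubber=7 stone=1 sword=2
After 18 (craft mortar): mortar=4 rubber=6 sword=2

Answer: no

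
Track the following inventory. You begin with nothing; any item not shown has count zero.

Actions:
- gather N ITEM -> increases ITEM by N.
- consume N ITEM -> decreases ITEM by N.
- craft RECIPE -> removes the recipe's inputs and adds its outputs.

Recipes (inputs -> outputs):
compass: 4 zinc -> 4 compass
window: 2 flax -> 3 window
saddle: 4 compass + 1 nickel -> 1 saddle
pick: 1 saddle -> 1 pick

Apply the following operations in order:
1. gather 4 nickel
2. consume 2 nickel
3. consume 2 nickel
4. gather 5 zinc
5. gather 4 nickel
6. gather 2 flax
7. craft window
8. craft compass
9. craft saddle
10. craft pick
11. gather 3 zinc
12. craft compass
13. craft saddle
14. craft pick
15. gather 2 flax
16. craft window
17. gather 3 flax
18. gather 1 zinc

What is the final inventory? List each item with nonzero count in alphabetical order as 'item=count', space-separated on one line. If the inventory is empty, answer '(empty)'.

Answer: flax=3 nickel=2 pick=2 window=6 zinc=1

Derivation:
After 1 (gather 4 nickel): nickel=4
After 2 (consume 2 nickel): nickel=2
After 3 (consume 2 nickel): (empty)
After 4 (gather 5 zinc): zinc=5
After 5 (gather 4 nickel): nickel=4 zinc=5
After 6 (gather 2 flax): flax=2 nickel=4 zinc=5
After 7 (craft window): nickel=4 window=3 zinc=5
After 8 (craft compass): compass=4 nickel=4 window=3 zinc=1
After 9 (craft saddle): nickel=3 saddle=1 window=3 zinc=1
After 10 (craft pick): nickel=3 pick=1 window=3 zinc=1
After 11 (gather 3 zinc): nickel=3 pick=1 window=3 zinc=4
After 12 (craft compass): compass=4 nickel=3 pick=1 window=3
After 13 (craft saddle): nickel=2 pick=1 saddle=1 window=3
After 14 (craft pick): nickel=2 pick=2 window=3
After 15 (gather 2 flax): flax=2 nickel=2 pick=2 window=3
After 16 (craft window): nickel=2 pick=2 window=6
After 17 (gather 3 flax): flax=3 nickel=2 pick=2 window=6
After 18 (gather 1 zinc): flax=3 nickel=2 pick=2 window=6 zinc=1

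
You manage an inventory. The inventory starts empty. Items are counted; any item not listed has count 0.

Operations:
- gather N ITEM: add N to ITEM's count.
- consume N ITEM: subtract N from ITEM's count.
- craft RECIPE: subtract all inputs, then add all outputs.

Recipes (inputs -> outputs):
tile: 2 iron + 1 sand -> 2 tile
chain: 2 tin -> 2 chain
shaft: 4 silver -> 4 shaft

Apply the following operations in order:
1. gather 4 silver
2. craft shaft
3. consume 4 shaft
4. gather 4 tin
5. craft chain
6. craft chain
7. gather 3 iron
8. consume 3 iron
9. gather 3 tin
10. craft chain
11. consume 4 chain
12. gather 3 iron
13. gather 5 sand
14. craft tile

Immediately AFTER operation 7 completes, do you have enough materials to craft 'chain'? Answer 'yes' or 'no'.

After 1 (gather 4 silver): silver=4
After 2 (craft shaft): shaft=4
After 3 (consume 4 shaft): (empty)
After 4 (gather 4 tin): tin=4
After 5 (craft chain): chain=2 tin=2
After 6 (craft chain): chain=4
After 7 (gather 3 iron): chain=4 iron=3

Answer: no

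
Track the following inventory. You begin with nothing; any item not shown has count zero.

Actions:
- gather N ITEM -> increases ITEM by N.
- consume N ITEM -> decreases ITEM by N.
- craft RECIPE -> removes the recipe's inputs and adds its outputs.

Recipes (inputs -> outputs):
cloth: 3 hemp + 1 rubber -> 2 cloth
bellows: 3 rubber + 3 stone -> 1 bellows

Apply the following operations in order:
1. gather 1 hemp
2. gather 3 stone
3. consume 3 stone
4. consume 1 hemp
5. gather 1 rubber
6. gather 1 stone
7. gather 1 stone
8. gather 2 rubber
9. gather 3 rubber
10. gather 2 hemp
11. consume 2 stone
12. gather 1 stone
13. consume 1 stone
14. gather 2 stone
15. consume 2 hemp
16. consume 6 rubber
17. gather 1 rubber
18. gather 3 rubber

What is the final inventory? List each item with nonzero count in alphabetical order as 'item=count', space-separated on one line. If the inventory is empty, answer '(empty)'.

Answer: rubber=4 stone=2

Derivation:
After 1 (gather 1 hemp): hemp=1
After 2 (gather 3 stone): hemp=1 stone=3
After 3 (consume 3 stone): hemp=1
After 4 (consume 1 hemp): (empty)
After 5 (gather 1 rubber): rubber=1
After 6 (gather 1 stone): rubber=1 stone=1
After 7 (gather 1 stone): rubber=1 stone=2
After 8 (gather 2 rubber): rubber=3 stone=2
After 9 (gather 3 rubber): rubber=6 stone=2
After 10 (gather 2 hemp): hemp=2 rubber=6 stone=2
After 11 (consume 2 stone): hemp=2 rubber=6
After 12 (gather 1 stone): hemp=2 rubber=6 stone=1
After 13 (consume 1 stone): hemp=2 rubber=6
After 14 (gather 2 stone): hemp=2 rubber=6 stone=2
After 15 (consume 2 hemp): rubber=6 stone=2
After 16 (consume 6 rubber): stone=2
After 17 (gather 1 rubber): rubber=1 stone=2
After 18 (gather 3 rubber): rubber=4 stone=2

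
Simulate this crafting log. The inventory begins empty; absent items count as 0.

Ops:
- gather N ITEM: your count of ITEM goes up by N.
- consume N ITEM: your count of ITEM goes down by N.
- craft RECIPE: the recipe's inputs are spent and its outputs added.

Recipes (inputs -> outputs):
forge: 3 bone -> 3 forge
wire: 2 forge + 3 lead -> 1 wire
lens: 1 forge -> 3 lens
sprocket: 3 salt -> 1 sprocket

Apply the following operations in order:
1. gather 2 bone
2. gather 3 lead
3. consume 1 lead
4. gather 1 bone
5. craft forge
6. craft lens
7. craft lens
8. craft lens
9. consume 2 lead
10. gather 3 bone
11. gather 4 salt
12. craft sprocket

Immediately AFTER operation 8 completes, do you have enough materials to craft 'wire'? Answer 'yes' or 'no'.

After 1 (gather 2 bone): bone=2
After 2 (gather 3 lead): bone=2 lead=3
After 3 (consume 1 lead): bone=2 lead=2
After 4 (gather 1 bone): bone=3 lead=2
After 5 (craft forge): forge=3 lead=2
After 6 (craft lens): forge=2 lead=2 lens=3
After 7 (craft lens): forge=1 lead=2 lens=6
After 8 (craft lens): lead=2 lens=9

Answer: no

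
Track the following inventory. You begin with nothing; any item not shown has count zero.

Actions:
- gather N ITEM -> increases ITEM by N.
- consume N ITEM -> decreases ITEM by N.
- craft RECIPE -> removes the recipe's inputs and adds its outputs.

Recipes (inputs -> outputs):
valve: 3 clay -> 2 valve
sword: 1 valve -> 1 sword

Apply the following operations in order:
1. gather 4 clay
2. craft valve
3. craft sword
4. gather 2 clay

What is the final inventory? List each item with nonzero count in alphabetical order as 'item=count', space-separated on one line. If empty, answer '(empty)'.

After 1 (gather 4 clay): clay=4
After 2 (craft valve): clay=1 valve=2
After 3 (craft sword): clay=1 sword=1 valve=1
After 4 (gather 2 clay): clay=3 sword=1 valve=1

Answer: clay=3 sword=1 valve=1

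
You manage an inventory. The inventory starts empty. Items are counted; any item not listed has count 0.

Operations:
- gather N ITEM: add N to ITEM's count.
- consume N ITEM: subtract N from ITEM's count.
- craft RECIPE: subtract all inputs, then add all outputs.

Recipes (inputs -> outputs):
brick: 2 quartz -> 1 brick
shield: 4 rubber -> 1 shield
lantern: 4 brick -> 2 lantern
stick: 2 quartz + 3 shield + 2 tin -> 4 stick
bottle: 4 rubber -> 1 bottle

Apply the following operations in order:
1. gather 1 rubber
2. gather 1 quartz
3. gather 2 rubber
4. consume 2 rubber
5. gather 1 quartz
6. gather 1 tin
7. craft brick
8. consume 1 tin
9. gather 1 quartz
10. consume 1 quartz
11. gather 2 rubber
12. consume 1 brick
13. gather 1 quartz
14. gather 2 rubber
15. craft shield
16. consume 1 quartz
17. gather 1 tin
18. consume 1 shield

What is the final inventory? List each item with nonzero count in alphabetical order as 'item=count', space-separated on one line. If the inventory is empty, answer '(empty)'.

Answer: rubber=1 tin=1

Derivation:
After 1 (gather 1 rubber): rubber=1
After 2 (gather 1 quartz): quartz=1 rubber=1
After 3 (gather 2 rubber): quartz=1 rubber=3
After 4 (consume 2 rubber): quartz=1 rubber=1
After 5 (gather 1 quartz): quartz=2 rubber=1
After 6 (gather 1 tin): quartz=2 rubber=1 tin=1
After 7 (craft brick): brick=1 rubber=1 tin=1
After 8 (consume 1 tin): brick=1 rubber=1
After 9 (gather 1 quartz): brick=1 quartz=1 rubber=1
After 10 (consume 1 quartz): brick=1 rubber=1
After 11 (gather 2 rubber): brick=1 rubber=3
After 12 (consume 1 brick): rubber=3
After 13 (gather 1 quartz): quartz=1 rubber=3
After 14 (gather 2 rubber): quartz=1 rubber=5
After 15 (craft shield): quartz=1 rubber=1 shield=1
After 16 (consume 1 quartz): rubber=1 shield=1
After 17 (gather 1 tin): rubber=1 shield=1 tin=1
After 18 (consume 1 shield): rubber=1 tin=1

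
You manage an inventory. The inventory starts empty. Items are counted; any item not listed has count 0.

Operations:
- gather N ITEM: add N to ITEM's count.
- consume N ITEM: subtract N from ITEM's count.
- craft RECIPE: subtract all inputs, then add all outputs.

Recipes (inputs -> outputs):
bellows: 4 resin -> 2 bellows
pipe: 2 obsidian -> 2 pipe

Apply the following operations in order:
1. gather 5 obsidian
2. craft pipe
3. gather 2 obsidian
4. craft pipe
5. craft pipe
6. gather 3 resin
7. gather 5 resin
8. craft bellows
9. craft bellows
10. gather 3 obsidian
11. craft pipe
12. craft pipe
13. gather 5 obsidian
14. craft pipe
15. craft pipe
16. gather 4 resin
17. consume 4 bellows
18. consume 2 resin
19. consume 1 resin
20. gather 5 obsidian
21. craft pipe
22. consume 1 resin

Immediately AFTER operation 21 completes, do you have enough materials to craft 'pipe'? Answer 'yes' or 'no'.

Answer: yes

Derivation:
After 1 (gather 5 obsidian): obsidian=5
After 2 (craft pipe): obsidian=3 pipe=2
After 3 (gather 2 obsidian): obsidian=5 pipe=2
After 4 (craft pipe): obsidian=3 pipe=4
After 5 (craft pipe): obsidian=1 pipe=6
After 6 (gather 3 resin): obsidian=1 pipe=6 resin=3
After 7 (gather 5 resin): obsidian=1 pipe=6 resin=8
After 8 (craft bellows): bellows=2 obsidian=1 pipe=6 resin=4
After 9 (craft bellows): bellows=4 obsidian=1 pipe=6
After 10 (gather 3 obsidian): bellows=4 obsidian=4 pipe=6
After 11 (craft pipe): bellows=4 obsidian=2 pipe=8
After 12 (craft pipe): bellows=4 pipe=10
After 13 (gather 5 obsidian): bellows=4 obsidian=5 pipe=10
After 14 (craft pipe): bellows=4 obsidian=3 pipe=12
After 15 (craft pipe): bellows=4 obsidian=1 pipe=14
After 16 (gather 4 resin): bellows=4 obsidian=1 pipe=14 resin=4
After 17 (consume 4 bellows): obsidian=1 pipe=14 resin=4
After 18 (consume 2 resin): obsidian=1 pipe=14 resin=2
After 19 (consume 1 resin): obsidian=1 pipe=14 resin=1
After 20 (gather 5 obsidian): obsidian=6 pipe=14 resin=1
After 21 (craft pipe): obsidian=4 pipe=16 resin=1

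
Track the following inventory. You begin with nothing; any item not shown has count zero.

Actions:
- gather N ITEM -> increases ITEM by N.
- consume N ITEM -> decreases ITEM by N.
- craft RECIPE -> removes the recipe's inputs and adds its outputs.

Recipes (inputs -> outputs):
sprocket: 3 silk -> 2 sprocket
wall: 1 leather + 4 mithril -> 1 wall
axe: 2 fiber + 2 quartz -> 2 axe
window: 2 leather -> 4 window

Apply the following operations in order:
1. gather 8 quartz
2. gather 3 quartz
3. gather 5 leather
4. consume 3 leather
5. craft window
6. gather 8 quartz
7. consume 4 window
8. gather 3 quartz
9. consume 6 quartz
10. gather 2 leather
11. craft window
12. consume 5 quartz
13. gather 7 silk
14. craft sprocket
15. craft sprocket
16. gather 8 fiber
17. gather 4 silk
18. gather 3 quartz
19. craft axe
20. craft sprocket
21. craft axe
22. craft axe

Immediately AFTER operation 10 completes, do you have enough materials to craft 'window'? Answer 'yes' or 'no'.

After 1 (gather 8 quartz): quartz=8
After 2 (gather 3 quartz): quartz=11
After 3 (gather 5 leather): leather=5 quartz=11
After 4 (consume 3 leather): leather=2 quartz=11
After 5 (craft window): quartz=11 window=4
After 6 (gather 8 quartz): quartz=19 window=4
After 7 (consume 4 window): quartz=19
After 8 (gather 3 quartz): quartz=22
After 9 (consume 6 quartz): quartz=16
After 10 (gather 2 leather): leather=2 quartz=16

Answer: yes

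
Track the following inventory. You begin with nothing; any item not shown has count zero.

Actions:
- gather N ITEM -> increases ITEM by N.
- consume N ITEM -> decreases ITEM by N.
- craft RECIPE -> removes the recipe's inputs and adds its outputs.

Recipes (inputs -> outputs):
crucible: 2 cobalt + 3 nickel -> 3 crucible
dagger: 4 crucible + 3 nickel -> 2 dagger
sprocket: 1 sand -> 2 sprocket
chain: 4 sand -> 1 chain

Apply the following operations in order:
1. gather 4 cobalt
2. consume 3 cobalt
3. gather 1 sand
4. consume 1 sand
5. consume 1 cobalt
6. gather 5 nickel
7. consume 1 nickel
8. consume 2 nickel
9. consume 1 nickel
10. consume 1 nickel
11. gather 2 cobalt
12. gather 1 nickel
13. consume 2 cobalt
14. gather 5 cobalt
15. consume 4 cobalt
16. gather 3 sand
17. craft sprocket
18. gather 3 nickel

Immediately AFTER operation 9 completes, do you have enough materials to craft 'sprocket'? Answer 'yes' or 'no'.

Answer: no

Derivation:
After 1 (gather 4 cobalt): cobalt=4
After 2 (consume 3 cobalt): cobalt=1
After 3 (gather 1 sand): cobalt=1 sand=1
After 4 (consume 1 sand): cobalt=1
After 5 (consume 1 cobalt): (empty)
After 6 (gather 5 nickel): nickel=5
After 7 (consume 1 nickel): nickel=4
After 8 (consume 2 nickel): nickel=2
After 9 (consume 1 nickel): nickel=1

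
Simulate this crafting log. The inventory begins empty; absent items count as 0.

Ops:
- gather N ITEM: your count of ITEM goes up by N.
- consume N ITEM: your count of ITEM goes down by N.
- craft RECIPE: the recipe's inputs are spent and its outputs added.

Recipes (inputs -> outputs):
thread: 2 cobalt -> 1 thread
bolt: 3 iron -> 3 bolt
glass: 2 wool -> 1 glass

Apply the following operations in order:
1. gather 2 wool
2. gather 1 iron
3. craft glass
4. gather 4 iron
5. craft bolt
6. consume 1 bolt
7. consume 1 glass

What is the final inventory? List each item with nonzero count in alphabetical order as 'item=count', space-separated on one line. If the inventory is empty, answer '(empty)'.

Answer: bolt=2 iron=2

Derivation:
After 1 (gather 2 wool): wool=2
After 2 (gather 1 iron): iron=1 wool=2
After 3 (craft glass): glass=1 iron=1
After 4 (gather 4 iron): glass=1 iron=5
After 5 (craft bolt): bolt=3 glass=1 iron=2
After 6 (consume 1 bolt): bolt=2 glass=1 iron=2
After 7 (consume 1 glass): bolt=2 iron=2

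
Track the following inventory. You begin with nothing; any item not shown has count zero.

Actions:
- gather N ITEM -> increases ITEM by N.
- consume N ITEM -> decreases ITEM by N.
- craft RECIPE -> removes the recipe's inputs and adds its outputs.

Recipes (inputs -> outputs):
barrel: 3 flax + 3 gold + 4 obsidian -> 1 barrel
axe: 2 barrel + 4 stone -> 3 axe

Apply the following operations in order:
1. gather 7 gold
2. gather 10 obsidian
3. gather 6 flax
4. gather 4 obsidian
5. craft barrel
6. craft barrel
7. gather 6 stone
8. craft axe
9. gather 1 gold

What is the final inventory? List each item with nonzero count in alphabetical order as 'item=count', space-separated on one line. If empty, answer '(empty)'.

After 1 (gather 7 gold): gold=7
After 2 (gather 10 obsidian): gold=7 obsidian=10
After 3 (gather 6 flax): flax=6 gold=7 obsidian=10
After 4 (gather 4 obsidian): flax=6 gold=7 obsidian=14
After 5 (craft barrel): barrel=1 flax=3 gold=4 obsidian=10
After 6 (craft barrel): barrel=2 gold=1 obsidian=6
After 7 (gather 6 stone): barrel=2 gold=1 obsidian=6 stone=6
After 8 (craft axe): axe=3 gold=1 obsidian=6 stone=2
After 9 (gather 1 gold): axe=3 gold=2 obsidian=6 stone=2

Answer: axe=3 gold=2 obsidian=6 stone=2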